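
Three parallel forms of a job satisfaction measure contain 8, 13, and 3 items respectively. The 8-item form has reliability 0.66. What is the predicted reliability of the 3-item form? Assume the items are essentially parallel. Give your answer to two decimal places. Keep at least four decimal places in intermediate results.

0.42

The 13-item form is not needed; work directly from the 8-item form with n = 3/8 = 0.3750.
r_{3} = n·r / (1 + (n − 1)·r) = 0.2475 / 0.5875 ≈ 0.4213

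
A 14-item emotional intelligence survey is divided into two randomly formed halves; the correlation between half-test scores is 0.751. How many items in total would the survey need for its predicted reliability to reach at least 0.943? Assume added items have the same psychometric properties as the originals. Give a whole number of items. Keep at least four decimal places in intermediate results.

39

r_full = 2(0.751)/(1 + 0.751) = 0.8578
n = r_tgt(1 − r_full) / [r_full(1 − r_tgt)] = 0.943 × 0.1422 / (0.8578 × 0.057) ≈ 2.7425
Required items = 2.7425 × 14 = 38.40, so 39 items.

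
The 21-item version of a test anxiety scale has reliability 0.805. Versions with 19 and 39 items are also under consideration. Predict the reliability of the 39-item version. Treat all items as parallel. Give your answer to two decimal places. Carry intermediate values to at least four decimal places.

Only the ratio of lengths matters: n = 39/21 = 1.8571
r_{39} = n·r / (1 + (n − 1)·r) = 1.4950 / 1.6900 ≈ 0.8846

0.88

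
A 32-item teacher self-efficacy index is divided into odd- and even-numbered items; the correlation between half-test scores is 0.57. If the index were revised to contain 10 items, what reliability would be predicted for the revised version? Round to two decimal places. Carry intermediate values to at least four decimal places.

Full-test reliability from the split-half r: r_full = 2(0.57)/(1 + 0.57) = 0.7261
Then adjust to 10 items: n = 10/32 = 0.3125
r_new = n·r_full / (1 + (n − 1)·r_full) = 0.2269 / 0.5008 ≈ 0.4531

0.45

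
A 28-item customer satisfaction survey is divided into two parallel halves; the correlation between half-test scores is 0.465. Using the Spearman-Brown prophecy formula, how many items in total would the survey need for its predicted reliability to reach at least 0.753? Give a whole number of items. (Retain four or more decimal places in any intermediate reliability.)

r_full = 2(0.465)/(1 + 0.465) = 0.6348
Solve Spearman-Brown for n: n = 0.753(1 − 0.6348) / [0.6348(1 − 0.753)] = 1.7538
Required items = 1.7538 × 28 = 49.11, so 50 items.

50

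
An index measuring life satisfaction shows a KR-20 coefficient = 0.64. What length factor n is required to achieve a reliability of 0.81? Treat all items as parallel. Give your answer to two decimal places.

Invert Spearman-Brown to solve for n:
n = r*(1 − r) / [ r (1 − r*) ]
n = [0.81 × 0.36] / [0.64 × 0.19]
n = 0.2916 / 0.1216 ≈ 2.3980

2.40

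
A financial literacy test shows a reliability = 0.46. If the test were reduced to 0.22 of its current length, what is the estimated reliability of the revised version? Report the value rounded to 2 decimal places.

0.16

By Spearman-Brown, r_new = n r / (1 + (n − 1) r).
r_new = 0.22·0.46 / [1 + (0.22 − 1)·0.46]
r_new = 0.1012 / 0.6412 ≈ 0.1578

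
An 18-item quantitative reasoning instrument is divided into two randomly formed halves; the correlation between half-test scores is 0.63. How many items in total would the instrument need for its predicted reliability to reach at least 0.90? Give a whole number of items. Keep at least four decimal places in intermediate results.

48

Corrected full-test reliability: r_full = 2 × 0.63 / (1 + 0.63) ≈ 0.7730
n = r_tgt(1 − r_full) / [r_full(1 − r_tgt)] = 0.90 × 0.2270 / (0.7730 × 0.10) ≈ 2.6429
Required items = 2.6429 × 18 = 47.57, so 48 items.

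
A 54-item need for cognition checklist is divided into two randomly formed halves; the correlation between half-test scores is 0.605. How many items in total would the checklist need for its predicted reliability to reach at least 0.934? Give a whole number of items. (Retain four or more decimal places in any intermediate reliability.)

Corrected full-test reliability: r_full = 2 × 0.605 / (1 + 0.605) ≈ 0.7539
n = r_tgt(1 − r_full) / [r_full(1 − r_tgt)] = 0.934 × 0.2461 / (0.7539 × 0.066) ≈ 4.6196
Items = 4.6196 × 54 ≈ 249.46 → 250

250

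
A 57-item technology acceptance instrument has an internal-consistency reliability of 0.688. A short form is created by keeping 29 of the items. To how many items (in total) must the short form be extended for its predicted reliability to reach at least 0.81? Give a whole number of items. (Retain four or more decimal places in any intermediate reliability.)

111

First, r for the 29-item form: n = 29/57 = 0.5088, so r_29 = 0.5088·0.688/(1 + (0.5088 − 1)·0.688) = 0.5287
Length factor from the short form to reach 0.81: n' = 0.81(1 − 0.5287) / [0.5287(1 − 0.81)] ≈ 3.8003
Items = 3.8003 × 29 ≈ 110.21 → 111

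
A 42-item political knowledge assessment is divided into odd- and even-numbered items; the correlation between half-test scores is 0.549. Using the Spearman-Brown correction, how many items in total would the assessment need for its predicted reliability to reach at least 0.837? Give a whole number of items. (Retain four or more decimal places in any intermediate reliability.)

89

r_full = 2(0.549)/(1 + 0.549) = 0.7088
n = r_tgt(1 − r_full) / [r_full(1 − r_tgt)] = 0.837 × 0.2912 / (0.7088 × 0.163) ≈ 2.1096
Items = 2.1096 × 42 ≈ 88.60 → 89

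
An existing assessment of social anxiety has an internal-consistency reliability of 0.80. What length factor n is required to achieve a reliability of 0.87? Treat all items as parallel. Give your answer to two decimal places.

1.67

Invert Spearman-Brown to solve for n:
n = r_target (1 − r_old) / [ r_old (1 − r_target) ]
n = [0.87 × 0.20] / [0.80 × 0.13]
n = 0.1740 / 0.1040 ≈ 1.6731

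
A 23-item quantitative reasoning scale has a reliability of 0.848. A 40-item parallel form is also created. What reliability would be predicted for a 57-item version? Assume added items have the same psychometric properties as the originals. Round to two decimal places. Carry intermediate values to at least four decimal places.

Only the ratio of lengths matters: n = 57/23 = 2.4783
r_{57} = n·r / (1 + (n − 1)·r) = 2.1016 / 2.2536 ≈ 0.9326

0.93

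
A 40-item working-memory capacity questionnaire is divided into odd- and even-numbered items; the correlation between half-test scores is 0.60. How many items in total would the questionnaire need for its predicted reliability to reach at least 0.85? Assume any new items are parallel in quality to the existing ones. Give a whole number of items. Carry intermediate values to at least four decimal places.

r_full = 2(0.60)/(1 + 0.60) = 0.7500
n = r_tgt(1 − r_full) / [r_full(1 − r_tgt)] = 0.85 × 0.2500 / (0.7500 × 0.15) ≈ 1.8889
Items = 1.8889 × 40 ≈ 75.56 → 76

76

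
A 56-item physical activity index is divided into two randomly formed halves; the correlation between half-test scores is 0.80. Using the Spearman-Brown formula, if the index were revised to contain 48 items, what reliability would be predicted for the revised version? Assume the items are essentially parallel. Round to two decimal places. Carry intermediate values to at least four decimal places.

0.87

Full-test reliability from the split-half r: r_full = 2(0.80)/(1 + 0.80) = 0.8889
Length factor from 56 to 48 items: n = 48/56 = 0.8571
r_new = n·r_full / (1 + (n − 1)·r_full) = 0.7619 / 0.8730 ≈ 0.8727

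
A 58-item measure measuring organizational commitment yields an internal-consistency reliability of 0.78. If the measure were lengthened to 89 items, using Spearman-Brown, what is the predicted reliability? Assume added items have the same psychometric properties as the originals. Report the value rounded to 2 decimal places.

0.84

Length ratio n = 89/58 = 1.5345
r_new = 1.5345·0.78 / [1 + (1.5345 − 1)·0.78]
     = 1.1969 / 1.4169 = 0.8447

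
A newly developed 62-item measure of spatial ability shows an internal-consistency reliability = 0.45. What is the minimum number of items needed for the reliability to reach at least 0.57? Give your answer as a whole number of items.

101

n = [0.57 × 0.55] / [0.45 × 0.43]
  = 0.3135 / 0.1935 = 1.6202
Items needed = n × 62 = 1.6202 × 62 ≈ 100.45 → round up to 101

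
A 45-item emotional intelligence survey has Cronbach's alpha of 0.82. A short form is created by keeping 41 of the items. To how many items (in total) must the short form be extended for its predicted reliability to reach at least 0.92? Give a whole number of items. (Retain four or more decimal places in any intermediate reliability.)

Short-form reliability: n = 41/45 = 0.9111; r_41 = n·r/(1+(n−1)r) ≈ 0.8058
Then solve for n' with r_old = 0.8058, r_target = 0.92: n' = 0.92(1 − 0.8058)/[0.8058(1 − 0.92)] = 2.7715
Items = 2.7715 × 41 ≈ 113.63 → 114

114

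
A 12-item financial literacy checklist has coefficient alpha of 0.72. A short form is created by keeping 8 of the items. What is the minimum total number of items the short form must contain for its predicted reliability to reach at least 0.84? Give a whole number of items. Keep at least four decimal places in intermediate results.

Short-form reliability: n = 8/12 = 0.6667; r_8 = n·r/(1+(n−1)r) ≈ 0.6316
Length factor from the short form to reach 0.84: n' = 0.84(1 − 0.6316) / [0.6316(1 − 0.84)] ≈ 3.0622
Total items = 3.0622 × 8 = 24.50, rounded up to 25.

25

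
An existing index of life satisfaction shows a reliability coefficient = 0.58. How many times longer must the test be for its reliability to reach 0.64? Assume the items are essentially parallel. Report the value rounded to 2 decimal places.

1.29

n = 0.64(1 − 0.58) / [0.58(1 − 0.64)]
n = 0.2688 / 0.2088 ≈ 1.2874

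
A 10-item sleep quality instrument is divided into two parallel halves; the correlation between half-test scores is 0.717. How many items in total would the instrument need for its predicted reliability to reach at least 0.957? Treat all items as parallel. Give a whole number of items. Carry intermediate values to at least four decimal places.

44

r_full = 2(0.717)/(1 + 0.717) = 0.8352
n = r_tgt(1 − r_full) / [r_full(1 − r_tgt)] = 0.957 × 0.1648 / (0.8352 × 0.043) ≈ 4.3915
Required items = 4.3915 × 10 = 43.91, so 44 items.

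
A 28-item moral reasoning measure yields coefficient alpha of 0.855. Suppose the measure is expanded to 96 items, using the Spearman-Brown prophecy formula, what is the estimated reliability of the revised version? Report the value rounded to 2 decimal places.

The new length is 96/28 = 3.4286 times the old.
r_new = (3.4286 × 0.855) / (1 + (3.4286 − 1) × 0.855)
r_new = 2.9315 / 3.0765 ≈ 0.9529

0.95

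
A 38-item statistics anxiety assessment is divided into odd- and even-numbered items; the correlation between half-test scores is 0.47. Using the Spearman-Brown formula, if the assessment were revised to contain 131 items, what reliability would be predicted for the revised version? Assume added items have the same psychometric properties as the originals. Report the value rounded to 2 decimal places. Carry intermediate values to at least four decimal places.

First correct the split-half correlation to full-test reliability: r_full = 2 × 0.47 / (1 + 0.47) ≈ 0.6395
Then adjust to 131 items: n = 131/38 = 3.4474
r_new = n·r_full / (1 + (n − 1)·r_full) = 2.2046 / 2.5651 ≈ 0.8595

0.86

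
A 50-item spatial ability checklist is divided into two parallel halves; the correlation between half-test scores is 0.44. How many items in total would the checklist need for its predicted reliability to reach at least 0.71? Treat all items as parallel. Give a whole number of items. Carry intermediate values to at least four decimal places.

78

r_full = 2(0.44)/(1 + 0.44) = 0.6111
n = r_tgt(1 − r_full) / [r_full(1 − r_tgt)] = 0.71 × 0.3889 / (0.6111 × 0.29) ≈ 1.5581
Required items = 1.5581 × 50 = 77.91, so 78 items.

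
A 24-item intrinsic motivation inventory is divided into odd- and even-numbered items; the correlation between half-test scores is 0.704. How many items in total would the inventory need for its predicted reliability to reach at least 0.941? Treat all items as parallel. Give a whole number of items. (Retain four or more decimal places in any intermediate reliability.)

r_full = 2(0.704)/(1 + 0.704) = 0.8263
Solve Spearman-Brown for n: n = 0.941(1 − 0.8263) / [0.8263(1 − 0.941)] = 3.3527
Required items = 3.3527 × 24 = 80.46, so 81 items.

81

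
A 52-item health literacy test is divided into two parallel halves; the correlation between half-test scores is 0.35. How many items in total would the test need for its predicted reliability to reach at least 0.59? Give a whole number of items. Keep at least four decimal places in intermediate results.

70

Corrected full-test reliability: r_full = 2 × 0.35 / (1 + 0.35) ≈ 0.5185
Solve Spearman-Brown for n: n = 0.59(1 − 0.5185) / [0.5185(1 − 0.59)] = 1.3363
Items = 1.3363 × 52 ≈ 69.49 → 70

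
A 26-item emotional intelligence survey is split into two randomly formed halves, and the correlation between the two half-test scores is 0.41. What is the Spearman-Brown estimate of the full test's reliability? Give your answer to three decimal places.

Each half is half the length of the full test, so the full test is n = 2 times a half.
r_full = 2(0.41) / (1 + 0.41)
r_full = 0.8200 / 1.4100 ≈ 0.5816

0.582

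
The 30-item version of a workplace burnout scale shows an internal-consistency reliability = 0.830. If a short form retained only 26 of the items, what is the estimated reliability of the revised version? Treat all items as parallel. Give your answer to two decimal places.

n = 26/30 = 0.8667
Apply the Spearman-Brown prophecy formula, r' = nr / [1 + (n − 1)r]:
r_new = (0.8667 × 0.830) / (1 + (0.8667 − 1) × 0.830)
r_new = 0.7194 / 0.8894 ≈ 0.8089

0.81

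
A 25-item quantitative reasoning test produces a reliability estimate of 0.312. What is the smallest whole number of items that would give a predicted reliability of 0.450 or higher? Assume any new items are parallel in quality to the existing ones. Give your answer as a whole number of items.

46

Spearman-Brown solved for the length factor n:
n = r*(1 − r) / [ r (1 − r*) ]
n = 0.450(1 − 0.312) / [0.312(1 − 0.450)]
  = 0.309600 / 0.171600 = 1.8042
Items needed = n × 25 = 1.8042 × 25 ≈ 45.11 → round up to 46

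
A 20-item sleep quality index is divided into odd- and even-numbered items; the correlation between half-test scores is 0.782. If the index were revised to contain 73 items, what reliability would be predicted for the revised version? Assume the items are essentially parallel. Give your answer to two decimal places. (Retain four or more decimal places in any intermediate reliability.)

Spearman-Brown correction (n = 2): r_full = 2·0.782/(1 + 0.782) = 0.8777
Length factor from 20 to 73 items: n = 73/20 = 3.6500
r_new = n·r_full / (1 + (n − 1)·r_full) = 3.2036 / 3.3259 ≈ 0.9632

0.96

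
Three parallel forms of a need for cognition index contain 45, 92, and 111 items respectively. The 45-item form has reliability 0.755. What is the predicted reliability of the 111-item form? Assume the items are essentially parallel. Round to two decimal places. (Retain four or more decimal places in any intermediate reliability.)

0.88

The 92-item form is not needed; work directly from the 45-item form with n = 111/45 = 2.4667.
r_{111} = n·r / (1 + (n − 1)·r) = 1.8624 / 2.1074 ≈ 0.8837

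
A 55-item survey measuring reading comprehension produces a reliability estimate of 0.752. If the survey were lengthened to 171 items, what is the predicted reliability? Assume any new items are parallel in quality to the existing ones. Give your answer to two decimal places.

0.90

The new length is 171/55 = 3.1091 times the old.
By Spearman-Brown, r_new = n r / (1 + (n − 1) r).
r_new = 3.1091·0.752 / [1 + (3.1091 − 1)·0.752]
     = 2.3380 / 2.5860 = 0.9041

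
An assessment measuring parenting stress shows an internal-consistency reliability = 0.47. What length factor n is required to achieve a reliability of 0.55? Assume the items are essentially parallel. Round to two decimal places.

1.38

Spearman-Brown solved for the length factor n:
n = r_target (1 − r_old) / [ r_old (1 − r_target) ]
n = 0.55 × (1 − 0.47) / [ 0.47 × (1 − 0.55) ]
  = 0.2915 / 0.2115 = 1.3783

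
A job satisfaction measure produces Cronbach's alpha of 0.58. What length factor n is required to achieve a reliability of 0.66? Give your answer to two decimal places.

1.41

Rearranging the Spearman-Brown formula for n,
n = r_target (1 − r_old) / [ r_old (1 − r_target) ]
n = 0.66 × (1 − 0.58) / [ 0.58 × (1 − 0.66) ]
n = 0.2772 / 0.1972 ≈ 1.4057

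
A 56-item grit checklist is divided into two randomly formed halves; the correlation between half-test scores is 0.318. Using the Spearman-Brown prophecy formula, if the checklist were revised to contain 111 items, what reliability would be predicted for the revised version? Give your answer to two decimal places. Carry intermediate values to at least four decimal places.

First correct the split-half correlation to full-test reliability: r_full = 2 × 0.318 / (1 + 0.318) ≈ 0.4825
Length factor from 56 to 111 items: n = 111/56 = 1.9821
r_new = n·r_full / (1 + (n − 1)·r_full) = 0.9564 / 1.4739 ≈ 0.6489

0.65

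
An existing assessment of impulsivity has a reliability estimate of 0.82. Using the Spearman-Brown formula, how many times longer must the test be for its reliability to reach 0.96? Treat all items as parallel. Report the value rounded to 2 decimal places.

5.27

Rearranging the Spearman-Brown formula for n,
n = r_target (1 − r_old) / [ r_old (1 − r_target) ]
n = [0.96 × 0.18] / [0.82 × 0.04]
n = 0.1728 / 0.0328 ≈ 5.2683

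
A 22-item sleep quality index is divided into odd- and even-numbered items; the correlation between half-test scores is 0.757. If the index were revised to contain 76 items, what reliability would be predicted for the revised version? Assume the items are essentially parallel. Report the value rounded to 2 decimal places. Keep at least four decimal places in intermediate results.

Full-test reliability from the split-half r: r_full = 2(0.757)/(1 + 0.757) = 0.8617
Then adjust to 76 items: n = 76/22 = 3.4545
r_new = n·r_full / (1 + (n − 1)·r_full) = 2.9767 / 3.1150 ≈ 0.9556

0.96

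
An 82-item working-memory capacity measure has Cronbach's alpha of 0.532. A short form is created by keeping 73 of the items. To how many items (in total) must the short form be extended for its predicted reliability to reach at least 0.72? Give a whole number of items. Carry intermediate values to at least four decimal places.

Short-form reliability: n = 73/82 = 0.8902; r_73 = n·r/(1+(n−1)r) ≈ 0.5030
Then solve for n' with r_old = 0.5030, r_target = 0.72: n' = 0.72(1 − 0.5030)/[0.5030(1 − 0.72)] = 2.5408
Items = 2.5408 × 73 ≈ 185.48 → 186

186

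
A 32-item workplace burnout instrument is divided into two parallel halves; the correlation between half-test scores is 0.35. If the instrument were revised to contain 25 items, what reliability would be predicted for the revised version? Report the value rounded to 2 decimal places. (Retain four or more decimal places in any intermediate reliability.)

First correct the split-half correlation to full-test reliability: r_full = 2 × 0.35 / (1 + 0.35) ≈ 0.5185
Then adjust to 25 items: n = 25/32 = 0.7812
r_new = n·r_full / (1 + (n − 1)·r_full) = 0.4051 / 0.8866 ≈ 0.4569

0.46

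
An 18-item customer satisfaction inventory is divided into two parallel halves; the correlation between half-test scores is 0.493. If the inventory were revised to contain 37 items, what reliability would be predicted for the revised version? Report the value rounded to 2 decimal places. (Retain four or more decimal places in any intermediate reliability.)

0.80

First correct the split-half correlation to full-test reliability: r_full = 2 × 0.493 / (1 + 0.493) ≈ 0.6604
Then adjust to 37 items: n = 37/18 = 2.0556
r_new = n·r_full / (1 + (n − 1)·r_full) = 1.3575 / 1.6971 ≈ 0.7999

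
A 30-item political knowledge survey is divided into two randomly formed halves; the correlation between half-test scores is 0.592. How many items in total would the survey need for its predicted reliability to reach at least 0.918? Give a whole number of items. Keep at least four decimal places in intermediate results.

Corrected full-test reliability: r_full = 2 × 0.592 / (1 + 0.592) ≈ 0.7437
n = r_tgt(1 − r_full) / [r_full(1 − r_tgt)] = 0.918 × 0.2563 / (0.7437 × 0.082) ≈ 3.8582
Required items = 3.8582 × 30 = 115.75, so 116 items.

116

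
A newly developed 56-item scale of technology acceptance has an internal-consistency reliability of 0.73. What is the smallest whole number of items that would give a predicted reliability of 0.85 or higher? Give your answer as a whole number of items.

Spearman-Brown solved for the length factor n:
n = r*(1 − r) / [ r (1 − r*) ]
n = [0.85 × 0.27] / [0.73 × 0.15]
  = 0.2295 / 0.1095 = 2.0959
Items needed = n × 56 = 2.0959 × 56 ≈ 117.37 → round up to 118

118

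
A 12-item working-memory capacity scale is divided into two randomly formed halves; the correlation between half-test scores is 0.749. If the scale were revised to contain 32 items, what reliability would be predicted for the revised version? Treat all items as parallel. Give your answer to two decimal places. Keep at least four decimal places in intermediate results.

First correct the split-half correlation to full-test reliability: r_full = 2 × 0.749 / (1 + 0.749) ≈ 0.8565
Length factor from 12 to 32 items: n = 32/12 = 2.6667
r_new = n·r_full / (1 + (n − 1)·r_full) = 2.2840 / 2.4275 ≈ 0.9409

0.94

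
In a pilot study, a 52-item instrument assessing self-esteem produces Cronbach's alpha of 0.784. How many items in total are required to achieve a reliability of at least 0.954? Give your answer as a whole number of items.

298

n = 0.954 × (1 − 0.784) / [ 0.784 × (1 − 0.954) ]
n = 0.206064 / 0.036064 ≈ 5.7138
So the test needs 5.7138 × 52 ≈ 297.12 items; rounding up, 298.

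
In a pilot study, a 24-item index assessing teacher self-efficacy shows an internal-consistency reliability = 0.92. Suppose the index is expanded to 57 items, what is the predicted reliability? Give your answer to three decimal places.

n = 57/24 = 2.375
By Spearman-Brown, r_new = n r / (1 + (n − 1) r).
r_new = (2.375 × 0.92) / (1 + (2.375 − 1) × 0.92)
     = 2.1850 / 2.2650 = 0.9647

0.965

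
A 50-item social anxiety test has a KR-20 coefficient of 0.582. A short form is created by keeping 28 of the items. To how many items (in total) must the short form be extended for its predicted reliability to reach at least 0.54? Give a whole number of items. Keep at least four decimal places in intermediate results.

First, r for the 28-item form: n = 28/50 = 0.5600, so r_28 = 0.5600·0.582/(1 + (0.5600 − 1)·0.582) = 0.4381
Then solve for n' with r_old = 0.4381, r_target = 0.54: n' = 0.54(1 − 0.4381)/[0.4381(1 − 0.54)] = 1.5056
Total items = 1.5056 × 28 = 42.16, rounded up to 43.

43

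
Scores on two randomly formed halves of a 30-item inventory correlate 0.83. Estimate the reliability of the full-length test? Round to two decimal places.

Apply the Spearman-Brown correction with n = 2:
r_full = 2(0.83) / (1 + 0.83)
       = 1.6600 / 1.8300 = 0.9071

0.91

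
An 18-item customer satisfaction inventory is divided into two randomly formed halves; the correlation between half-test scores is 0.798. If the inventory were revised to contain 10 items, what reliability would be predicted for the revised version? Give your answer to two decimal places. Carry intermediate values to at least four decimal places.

Full-test reliability from the split-half r: r_full = 2(0.798)/(1 + 0.798) = 0.8877
Length factor from 18 to 10 items: n = 10/18 = 0.5556
r_new = n·r_full / (1 + (n − 1)·r_full) = 0.4932 / 0.6055 ≈ 0.8145

0.81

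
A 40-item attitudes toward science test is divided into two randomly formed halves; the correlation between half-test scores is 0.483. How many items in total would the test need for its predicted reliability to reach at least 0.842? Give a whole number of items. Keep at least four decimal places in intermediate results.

115

r_full = 2(0.483)/(1 + 0.483) = 0.6514
n = r_tgt(1 − r_full) / [r_full(1 − r_tgt)] = 0.842 × 0.3486 / (0.6514 × 0.158) ≈ 2.8519
Items = 2.8519 × 40 ≈ 114.08 → 115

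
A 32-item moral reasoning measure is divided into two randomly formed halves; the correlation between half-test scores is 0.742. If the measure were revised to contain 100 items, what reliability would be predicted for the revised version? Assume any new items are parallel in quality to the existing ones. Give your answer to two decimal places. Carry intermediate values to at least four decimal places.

Spearman-Brown correction (n = 2): r_full = 2·0.742/(1 + 0.742) = 0.8519
Then adjust to 100 items: n = 100/32 = 3.1250
r_new = n·r_full / (1 + (n − 1)·r_full) = 2.6622 / 2.8103 ≈ 0.9473

0.95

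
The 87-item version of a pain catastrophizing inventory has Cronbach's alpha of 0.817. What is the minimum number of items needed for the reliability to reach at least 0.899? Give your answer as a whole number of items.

174

n = [0.899 × 0.183] / [0.817 × 0.101]
  = 0.164517 / 0.082517 = 1.9937
Items needed = n × 87 = 1.9937 × 87 ≈ 173.45 → round up to 174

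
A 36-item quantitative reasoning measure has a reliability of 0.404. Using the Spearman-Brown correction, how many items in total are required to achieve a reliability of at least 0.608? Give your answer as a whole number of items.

83

Rearranging the Spearman-Brown formula for n,
n = r_target (1 − r_old) / [ r_old (1 − r_target) ]
n = 0.608 × (1 − 0.404) / [ 0.404 × (1 − 0.608) ]
n = 0.362368 / 0.158368 ≈ 2.2881
Items needed = n × 36 = 2.2881 × 36 ≈ 82.37 → round up to 83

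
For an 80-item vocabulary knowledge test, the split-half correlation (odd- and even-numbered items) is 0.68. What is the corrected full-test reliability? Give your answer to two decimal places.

Apply the Spearman-Brown correction with n = 2:
r_full = 2(0.68) / (1 + 0.68)
       = 1.3600 / 1.6800 = 0.8095

0.81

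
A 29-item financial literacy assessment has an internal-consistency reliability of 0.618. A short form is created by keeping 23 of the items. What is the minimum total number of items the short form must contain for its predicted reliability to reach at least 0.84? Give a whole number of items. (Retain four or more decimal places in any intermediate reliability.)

First, r for the 23-item form: n = 23/29 = 0.7931, so r_23 = 0.7931·0.618/(1 + (0.7931 − 1)·0.618) = 0.5620
Length factor from the short form to reach 0.84: n' = 0.84(1 − 0.5620) / [0.5620(1 − 0.84)] ≈ 4.0916
Total items = 4.0916 × 23 = 94.11, rounded up to 95.

95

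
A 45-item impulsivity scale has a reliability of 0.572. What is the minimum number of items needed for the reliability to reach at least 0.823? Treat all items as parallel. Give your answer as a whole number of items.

n = 0.823 × (1 − 0.572) / [ 0.572 × (1 − 0.823) ]
  = 0.352244 / 0.101244 = 3.4792
Items needed = n × 45 = 3.4792 × 45 ≈ 156.56 → round up to 157

157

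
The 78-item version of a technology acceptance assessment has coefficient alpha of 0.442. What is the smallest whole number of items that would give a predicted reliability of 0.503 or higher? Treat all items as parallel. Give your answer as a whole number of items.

100

Invert Spearman-Brown to solve for n:
n = r_target (1 − r_old) / [ r_old (1 − r_target) ]
n = [0.503 × 0.558] / [0.442 × 0.497]
n = 0.280674 / 0.219674 ≈ 1.2777
1.2777 × 78 = 99.66 → 100 items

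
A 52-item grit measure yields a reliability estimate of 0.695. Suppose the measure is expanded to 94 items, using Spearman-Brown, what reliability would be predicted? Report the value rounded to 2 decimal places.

0.80

The new length is 94/52 = 1.8077 times the old.
r_new = 1.8077·0.695 / [1 + (1.8077 − 1)·0.695]
     = 1.2564 / 1.5614 = 0.8047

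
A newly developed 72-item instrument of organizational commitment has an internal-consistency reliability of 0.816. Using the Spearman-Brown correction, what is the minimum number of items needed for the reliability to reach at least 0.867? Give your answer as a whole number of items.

106

n = 0.867(1 − 0.816) / [0.816(1 − 0.867)]
  = 0.159528 / 0.108528 = 1.4699
1.4699 × 72 = 105.83 → 106 items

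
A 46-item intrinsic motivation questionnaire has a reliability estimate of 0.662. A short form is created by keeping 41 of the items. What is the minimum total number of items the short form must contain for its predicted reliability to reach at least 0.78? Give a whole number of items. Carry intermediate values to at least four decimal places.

84

Short-form reliability: n = 41/46 = 0.8913; r_41 = n·r/(1+(n−1)r) ≈ 0.6358
Then solve for n' with r_old = 0.6358, r_target = 0.78: n' = 0.78(1 − 0.6358)/[0.6358(1 − 0.78)] = 2.0309
Total items = 2.0309 × 41 = 83.27, rounded up to 84.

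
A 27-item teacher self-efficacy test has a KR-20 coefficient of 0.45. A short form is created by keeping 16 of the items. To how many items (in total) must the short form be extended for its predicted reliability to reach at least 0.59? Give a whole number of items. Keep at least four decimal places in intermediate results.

48

Short-form reliability: n = 16/27 = 0.5926; r_16 = n·r/(1+(n−1)r) ≈ 0.3265
Then solve for n' with r_old = 0.3265, r_target = 0.59: n' = 0.59(1 − 0.3265)/[0.3265(1 − 0.59)] = 2.9684
Total items = 2.9684 × 16 = 47.49, rounded up to 48.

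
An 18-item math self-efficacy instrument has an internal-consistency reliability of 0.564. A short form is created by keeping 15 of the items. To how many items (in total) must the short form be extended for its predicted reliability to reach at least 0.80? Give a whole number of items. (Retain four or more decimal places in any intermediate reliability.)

Short-form reliability: n = 15/18 = 0.8333; r_15 = n·r/(1+(n−1)r) ≈ 0.5188
Then solve for n' with r_old = 0.5188, r_target = 0.80: n' = 0.80(1 − 0.5188)/[0.5188(1 − 0.80)] = 3.7101
Total items = 3.7101 × 15 = 55.65, rounded up to 56.

56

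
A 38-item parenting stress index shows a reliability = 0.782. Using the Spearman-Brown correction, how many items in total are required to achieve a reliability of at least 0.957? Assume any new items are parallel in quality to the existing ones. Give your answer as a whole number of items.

236

Rearranging the Spearman-Brown formula for n,
n = r_target (1 − r_old) / [ r_old (1 − r_target) ]
n = 0.957 × (1 − 0.782) / [ 0.782 × (1 − 0.957) ]
n = 0.208626 / 0.033626 ≈ 6.2043
So the test needs 6.2043 × 38 ≈ 235.76 items; rounding up, 236.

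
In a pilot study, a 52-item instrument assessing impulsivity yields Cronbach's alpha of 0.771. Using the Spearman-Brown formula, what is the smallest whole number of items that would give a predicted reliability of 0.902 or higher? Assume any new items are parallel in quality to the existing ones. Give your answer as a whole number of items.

143

Rearranging the Spearman-Brown formula for n,
n = r*(1 − r) / [ r (1 − r*) ]
n = 0.902(1 − 0.771) / [0.771(1 − 0.902)]
  = 0.206558 / 0.075558 = 2.7338
2.7338 × 52 = 142.16 → 143 items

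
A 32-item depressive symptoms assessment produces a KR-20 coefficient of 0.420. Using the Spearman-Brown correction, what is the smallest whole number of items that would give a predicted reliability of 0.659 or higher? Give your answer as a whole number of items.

Spearman-Brown solved for the length factor n:
n = r_target (1 − r_old) / [ r_old (1 − r_target) ]
n = [0.659 × 0.580] / [0.420 × 0.341]
n = 0.382220 / 0.143220 ≈ 2.6688
So the test needs 2.6688 × 32 ≈ 85.40 items; rounding up, 86.

86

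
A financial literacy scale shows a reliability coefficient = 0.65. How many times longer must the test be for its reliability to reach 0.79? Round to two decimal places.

Invert Spearman-Brown to solve for n:
n = r_target (1 − r_old) / [ r_old (1 − r_target) ]
n = 0.79 × (1 − 0.65) / [ 0.65 × (1 − 0.79) ]
  = 0.2765 / 0.1365 = 2.0256

2.03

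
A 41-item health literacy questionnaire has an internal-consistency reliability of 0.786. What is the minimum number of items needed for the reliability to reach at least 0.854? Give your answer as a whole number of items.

Invert Spearman-Brown to solve for n:
n = r*(1 − r) / [ r (1 − r*) ]
n = [0.854 × 0.214] / [0.786 × 0.146]
n = 0.182756 / 0.114756 ≈ 1.5926
1.5926 × 41 = 65.30 → 66 items

66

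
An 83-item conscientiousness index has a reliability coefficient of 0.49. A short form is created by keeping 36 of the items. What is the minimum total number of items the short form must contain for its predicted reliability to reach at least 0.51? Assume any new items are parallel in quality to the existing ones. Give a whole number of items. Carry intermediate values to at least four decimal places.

First, r for the 36-item form: n = 36/83 = 0.4337, so r_36 = 0.4337·0.49/(1 + (0.4337 − 1)·0.49) = 0.2941
Then solve for n' with r_old = 0.2941, r_target = 0.51: n' = 0.51(1 − 0.2941)/[0.2941(1 − 0.51)] = 2.4982
Total items = 2.4982 × 36 = 89.94, rounded up to 90.

90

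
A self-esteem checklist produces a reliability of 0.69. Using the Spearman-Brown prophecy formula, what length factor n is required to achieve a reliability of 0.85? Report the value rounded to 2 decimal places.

n = 0.85(1 − 0.69) / [0.69(1 − 0.85)]
  = 0.2635 / 0.1035 = 2.5459

2.55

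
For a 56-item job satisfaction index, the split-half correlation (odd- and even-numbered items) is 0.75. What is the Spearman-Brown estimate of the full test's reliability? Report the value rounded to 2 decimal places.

0.86

Each half is half the length of the full test, so the full test is n = 2 times a half.
r_full = 2(0.75) / (1 + 0.75)
       = 1.5000 / 1.7500 = 0.8571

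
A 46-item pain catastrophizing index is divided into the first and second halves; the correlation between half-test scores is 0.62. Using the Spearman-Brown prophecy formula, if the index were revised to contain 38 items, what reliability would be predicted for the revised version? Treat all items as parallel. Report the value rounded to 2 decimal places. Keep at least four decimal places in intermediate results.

0.73

Spearman-Brown correction (n = 2): r_full = 2·0.62/(1 + 0.62) = 0.7654
Length factor from 46 to 38 items: n = 38/46 = 0.8261
r_new = n·r_full / (1 + (n − 1)·r_full) = 0.6323 / 0.8669 ≈ 0.7294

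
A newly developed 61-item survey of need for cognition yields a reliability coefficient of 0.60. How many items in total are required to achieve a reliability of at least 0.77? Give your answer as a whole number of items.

Rearranging the Spearman-Brown formula for n,
n = r_target (1 − r_old) / [ r_old (1 − r_target) ]
n = [0.77 × 0.40] / [0.60 × 0.23]
n = 0.3080 / 0.1380 ≈ 2.2319
So the test needs 2.2319 × 61 ≈ 136.15 items; rounding up, 137.

137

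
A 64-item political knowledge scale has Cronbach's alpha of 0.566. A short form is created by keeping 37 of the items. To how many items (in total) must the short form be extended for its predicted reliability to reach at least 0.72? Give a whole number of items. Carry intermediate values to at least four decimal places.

First, r for the 37-item form: n = 37/64 = 0.5781, so r_37 = 0.5781·0.566/(1 + (0.5781 − 1)·0.566) = 0.4299
Length factor from the short form to reach 0.72: n' = 0.72(1 − 0.4299) / [0.4299(1 − 0.72)] ≈ 3.4100
Items = 3.4100 × 37 ≈ 126.17 → 127

127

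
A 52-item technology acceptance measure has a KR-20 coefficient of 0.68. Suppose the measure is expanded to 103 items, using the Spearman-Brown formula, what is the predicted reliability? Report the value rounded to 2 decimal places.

Length ratio n = 103/52 = 1.9808
By Spearman-Brown, r_new = n r / (1 + (n − 1) r).
r_new = 1.9808·0.68 / [1 + (1.9808 − 1)·0.68]
     = 1.3469 / 1.6669 = 0.8080

0.81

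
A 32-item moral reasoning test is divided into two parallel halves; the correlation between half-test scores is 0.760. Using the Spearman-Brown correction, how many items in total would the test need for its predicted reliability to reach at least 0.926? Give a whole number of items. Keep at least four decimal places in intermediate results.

Corrected full-test reliability: r_full = 2 × 0.760 / (1 + 0.760) ≈ 0.8636
n = r_tgt(1 − r_full) / [r_full(1 − r_tgt)] = 0.926 × 0.1364 / (0.8636 × 0.074) ≈ 1.9764
Required items = 1.9764 × 32 = 63.24, so 64 items.

64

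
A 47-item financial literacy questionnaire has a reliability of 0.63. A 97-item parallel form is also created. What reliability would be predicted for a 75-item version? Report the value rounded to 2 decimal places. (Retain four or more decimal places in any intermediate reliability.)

0.73

Only the ratio of lengths matters: n = 75/47 = 1.5957
r_{75} = n·r / (1 + (n − 1)·r) = 1.0053 / 1.3753 ≈ 0.7310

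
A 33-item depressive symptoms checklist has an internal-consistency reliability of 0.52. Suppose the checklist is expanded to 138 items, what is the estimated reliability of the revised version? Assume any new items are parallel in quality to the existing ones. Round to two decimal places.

The new length is 138/33 = 4.1818 times the old.
Spearman-Brown: r_new = n·r / (1 + (n − 1)·r)
r_new = 4.1818·0.52 / [1 + (4.1818 − 1)·0.52]
     = 2.1745 / 2.6545 = 0.8192

0.82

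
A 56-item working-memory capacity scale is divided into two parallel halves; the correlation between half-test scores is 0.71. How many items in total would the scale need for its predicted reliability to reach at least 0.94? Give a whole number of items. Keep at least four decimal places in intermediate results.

Corrected full-test reliability: r_full = 2 × 0.71 / (1 + 0.71) ≈ 0.8304
n = r_tgt(1 − r_full) / [r_full(1 − r_tgt)] = 0.94 × 0.1696 / (0.8304 × 0.06) ≈ 3.1997
Items = 3.1997 × 56 ≈ 179.18 → 180

180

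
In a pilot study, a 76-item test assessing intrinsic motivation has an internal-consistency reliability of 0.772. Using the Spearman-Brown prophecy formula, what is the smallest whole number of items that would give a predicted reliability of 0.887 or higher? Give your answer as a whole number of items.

n = [0.887 × 0.228] / [0.772 × 0.113]
  = 0.202236 / 0.087236 = 2.3183
Items needed = n × 76 = 2.3183 × 76 ≈ 176.19 → round up to 177

177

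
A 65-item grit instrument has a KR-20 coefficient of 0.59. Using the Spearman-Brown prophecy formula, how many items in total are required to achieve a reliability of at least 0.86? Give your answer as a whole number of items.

Invert Spearman-Brown to solve for n:
n = r_target (1 − r_old) / [ r_old (1 − r_target) ]
n = 0.86 × (1 − 0.59) / [ 0.59 × (1 − 0.86) ]
n = 0.3526 / 0.0826 ≈ 4.2688
So the test needs 4.2688 × 65 ≈ 277.47 items; rounding up, 278.

278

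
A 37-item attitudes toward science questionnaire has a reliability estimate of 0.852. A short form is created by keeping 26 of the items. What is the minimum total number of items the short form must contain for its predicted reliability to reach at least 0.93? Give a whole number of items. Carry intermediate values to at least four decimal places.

First, r for the 26-item form: n = 26/37 = 0.7027, so r_26 = 0.7027·0.852/(1 + (0.7027 − 1)·0.852) = 0.8018
Then solve for n' with r_old = 0.8018, r_target = 0.93: n' = 0.93(1 − 0.8018)/[0.8018(1 − 0.93)] = 3.2841
Total items = 3.2841 × 26 = 85.39, rounded up to 86.

86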